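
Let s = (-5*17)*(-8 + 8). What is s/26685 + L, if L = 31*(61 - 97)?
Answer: -1116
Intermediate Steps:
L = -1116 (L = 31*(-36) = -1116)
s = 0 (s = -85*0 = 0)
s/26685 + L = 0/26685 - 1116 = 0*(1/26685) - 1116 = 0 - 1116 = -1116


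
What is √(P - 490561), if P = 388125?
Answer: 2*I*√25609 ≈ 320.06*I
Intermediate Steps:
√(P - 490561) = √(388125 - 490561) = √(-102436) = 2*I*√25609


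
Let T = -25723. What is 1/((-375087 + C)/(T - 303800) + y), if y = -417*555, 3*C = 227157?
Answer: -329523/76262856137 ≈ -4.3209e-6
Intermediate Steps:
C = 75719 (C = (1/3)*227157 = 75719)
y = -231435
1/((-375087 + C)/(T - 303800) + y) = 1/((-375087 + 75719)/(-25723 - 303800) - 231435) = 1/(-299368/(-329523) - 231435) = 1/(-299368*(-1/329523) - 231435) = 1/(299368/329523 - 231435) = 1/(-76262856137/329523) = -329523/76262856137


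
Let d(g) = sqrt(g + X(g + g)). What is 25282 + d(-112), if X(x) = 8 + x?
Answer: 25282 + 2*I*sqrt(82) ≈ 25282.0 + 18.111*I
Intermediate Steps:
d(g) = sqrt(8 + 3*g) (d(g) = sqrt(g + (8 + (g + g))) = sqrt(g + (8 + 2*g)) = sqrt(8 + 3*g))
25282 + d(-112) = 25282 + sqrt(8 + 3*(-112)) = 25282 + sqrt(8 - 336) = 25282 + sqrt(-328) = 25282 + 2*I*sqrt(82)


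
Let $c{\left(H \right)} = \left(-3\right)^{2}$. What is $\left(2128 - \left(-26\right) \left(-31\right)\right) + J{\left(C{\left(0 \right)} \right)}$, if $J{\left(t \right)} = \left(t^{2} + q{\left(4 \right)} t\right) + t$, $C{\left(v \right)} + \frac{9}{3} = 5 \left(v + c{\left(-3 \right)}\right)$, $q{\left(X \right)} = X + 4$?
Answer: $3464$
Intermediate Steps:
$q{\left(X \right)} = 4 + X$
$c{\left(H \right)} = 9$
$C{\left(v \right)} = 42 + 5 v$ ($C{\left(v \right)} = -3 + 5 \left(v + 9\right) = -3 + 5 \left(9 + v\right) = -3 + \left(45 + 5 v\right) = 42 + 5 v$)
$J{\left(t \right)} = t^{2} + 9 t$ ($J{\left(t \right)} = \left(t^{2} + \left(4 + 4\right) t\right) + t = \left(t^{2} + 8 t\right) + t = t^{2} + 9 t$)
$\left(2128 - \left(-26\right) \left(-31\right)\right) + J{\left(C{\left(0 \right)} \right)} = \left(2128 - \left(-26\right) \left(-31\right)\right) + \left(42 + 5 \cdot 0\right) \left(9 + \left(42 + 5 \cdot 0\right)\right) = \left(2128 - 806\right) + \left(42 + 0\right) \left(9 + \left(42 + 0\right)\right) = \left(2128 - 806\right) + 42 \left(9 + 42\right) = 1322 + 42 \cdot 51 = 1322 + 2142 = 3464$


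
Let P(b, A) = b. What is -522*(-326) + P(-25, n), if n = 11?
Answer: 170147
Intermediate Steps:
-522*(-326) + P(-25, n) = -522*(-326) - 25 = 170172 - 25 = 170147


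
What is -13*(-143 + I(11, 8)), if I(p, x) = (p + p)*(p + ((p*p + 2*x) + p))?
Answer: -43615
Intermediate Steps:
I(p, x) = 2*p*(p² + 2*p + 2*x) (I(p, x) = (2*p)*(p + ((p² + 2*x) + p)) = (2*p)*(p + (p + p² + 2*x)) = (2*p)*(p² + 2*p + 2*x) = 2*p*(p² + 2*p + 2*x))
-13*(-143 + I(11, 8)) = -13*(-143 + 2*11*(11² + 2*11 + 2*8)) = -13*(-143 + 2*11*(121 + 22 + 16)) = -13*(-143 + 2*11*159) = -13*(-143 + 3498) = -13*3355 = -43615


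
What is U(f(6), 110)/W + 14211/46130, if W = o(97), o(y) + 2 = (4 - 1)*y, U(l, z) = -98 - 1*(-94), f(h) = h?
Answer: 3922459/13331570 ≈ 0.29422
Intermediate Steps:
U(l, z) = -4 (U(l, z) = -98 + 94 = -4)
o(y) = -2 + 3*y (o(y) = -2 + (4 - 1)*y = -2 + 3*y)
W = 289 (W = -2 + 3*97 = -2 + 291 = 289)
U(f(6), 110)/W + 14211/46130 = -4/289 + 14211/46130 = 3922459/13331570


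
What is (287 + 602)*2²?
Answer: 3556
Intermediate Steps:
(287 + 602)*2² = 889*4 = 3556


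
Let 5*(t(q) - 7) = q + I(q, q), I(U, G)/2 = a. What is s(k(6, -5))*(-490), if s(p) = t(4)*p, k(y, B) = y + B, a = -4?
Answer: -3038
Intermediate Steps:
I(U, G) = -8 (I(U, G) = 2*(-4) = -8)
t(q) = 27/5 + q/5 (t(q) = 7 + (q - 8)/5 = 7 + (-8 + q)/5 = 7 + (-8/5 + q/5) = 27/5 + q/5)
k(y, B) = B + y
s(p) = 31*p/5 (s(p) = (27/5 + (1/5)*4)*p = (27/5 + 4/5)*p = 31*p/5)
s(k(6, -5))*(-490) = (31*(-5 + 6)/5)*(-490) = ((31/5)*1)*(-490) = (31/5)*(-490) = -3038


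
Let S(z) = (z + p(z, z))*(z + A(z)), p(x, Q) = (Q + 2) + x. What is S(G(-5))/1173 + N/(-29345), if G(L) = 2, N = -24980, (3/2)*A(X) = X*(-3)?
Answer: 5766404/6884337 ≈ 0.83761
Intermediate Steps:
p(x, Q) = 2 + Q + x (p(x, Q) = (2 + Q) + x = 2 + Q + x)
A(X) = -2*X (A(X) = 2*(X*(-3))/3 = 2*(-3*X)/3 = -2*X)
S(z) = -z*(2 + 3*z) (S(z) = (z + (2 + z + z))*(z - 2*z) = (z + (2 + 2*z))*(-z) = (2 + 3*z)*(-z) = -z*(2 + 3*z))
S(G(-5))/1173 + N/(-29345) = (2*(-2 - 3*2))/1173 - 24980/(-29345) = (2*(-2 - 6))*(1/1173) - 24980*(-1/29345) = (2*(-8))*(1/1173) + 4996/5869 = -16*1/1173 + 4996/5869 = -16/1173 + 4996/5869 = 5766404/6884337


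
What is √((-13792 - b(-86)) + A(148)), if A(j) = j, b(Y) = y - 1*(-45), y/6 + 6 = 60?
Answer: 9*I*√173 ≈ 118.38*I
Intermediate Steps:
y = 324 (y = -36 + 6*60 = -36 + 360 = 324)
b(Y) = 369 (b(Y) = 324 - 1*(-45) = 324 + 45 = 369)
√((-13792 - b(-86)) + A(148)) = √((-13792 - 1*369) + 148) = √((-13792 - 369) + 148) = √(-14161 + 148) = √(-14013) = 9*I*√173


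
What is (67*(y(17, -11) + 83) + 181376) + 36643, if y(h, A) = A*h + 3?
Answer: 211252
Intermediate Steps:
y(h, A) = 3 + A*h
(67*(y(17, -11) + 83) + 181376) + 36643 = (67*((3 - 11*17) + 83) + 181376) + 36643 = (67*((3 - 187) + 83) + 181376) + 36643 = (67*(-184 + 83) + 181376) + 36643 = (67*(-101) + 181376) + 36643 = (-6767 + 181376) + 36643 = 174609 + 36643 = 211252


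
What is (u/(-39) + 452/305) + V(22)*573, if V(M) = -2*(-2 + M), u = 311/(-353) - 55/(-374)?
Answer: -3271931808799/142763790 ≈ -22919.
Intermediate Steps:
u = -8809/12002 (u = 311*(-1/353) - 55*(-1/374) = -311/353 + 5/34 = -8809/12002 ≈ -0.73396)
V(M) = 4 - 2*M
(u/(-39) + 452/305) + V(22)*573 = (-8809/12002/(-39) + 452/305) + (4 - 2*22)*573 = (-8809/12002*(-1/39) + 452*(1/305)) + (4 - 44)*573 = (8809/468078 + 452/305) - 40*573 = 214258001/142763790 - 22920 = -3271931808799/142763790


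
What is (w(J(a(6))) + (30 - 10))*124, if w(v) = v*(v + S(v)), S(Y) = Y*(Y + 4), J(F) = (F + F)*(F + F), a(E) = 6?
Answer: 383120816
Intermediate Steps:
J(F) = 4*F**2 (J(F) = (2*F)*(2*F) = 4*F**2)
S(Y) = Y*(4 + Y)
w(v) = v*(v + v*(4 + v))
(w(J(a(6))) + (30 - 10))*124 = ((4*6**2)**2*(5 + 4*6**2) + (30 - 10))*124 = ((4*36)**2*(5 + 4*36) + 20)*124 = (144**2*(5 + 144) + 20)*124 = (20736*149 + 20)*124 = (3089664 + 20)*124 = 3089684*124 = 383120816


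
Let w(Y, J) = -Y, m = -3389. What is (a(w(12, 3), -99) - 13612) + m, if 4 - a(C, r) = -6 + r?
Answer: -16892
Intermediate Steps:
a(C, r) = 10 - r (a(C, r) = 4 - (-6 + r) = 4 + (6 - r) = 10 - r)
(a(w(12, 3), -99) - 13612) + m = ((10 - 1*(-99)) - 13612) - 3389 = ((10 + 99) - 13612) - 3389 = (109 - 13612) - 3389 = -13503 - 3389 = -16892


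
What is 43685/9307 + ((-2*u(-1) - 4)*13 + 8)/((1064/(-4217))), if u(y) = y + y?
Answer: -33437514/1237831 ≈ -27.013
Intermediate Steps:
u(y) = 2*y
43685/9307 + ((-2*u(-1) - 4)*13 + 8)/((1064/(-4217))) = 43685/9307 + ((-4*(-1) - 4)*13 + 8)/((1064/(-4217))) = 43685*(1/9307) + ((-2*(-2) - 4)*13 + 8)/((1064*(-1/4217))) = 43685/9307 + ((4 - 4)*13 + 8)/(-1064/4217) = 43685/9307 + (0*13 + 8)*(-4217/1064) = 43685/9307 + (0 + 8)*(-4217/1064) = 43685/9307 + 8*(-4217/1064) = 43685/9307 - 4217/133 = -33437514/1237831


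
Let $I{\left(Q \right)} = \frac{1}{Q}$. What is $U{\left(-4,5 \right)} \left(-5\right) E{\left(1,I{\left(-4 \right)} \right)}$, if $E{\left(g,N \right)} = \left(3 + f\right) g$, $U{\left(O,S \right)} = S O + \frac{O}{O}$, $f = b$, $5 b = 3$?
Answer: $342$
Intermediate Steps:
$b = \frac{3}{5}$ ($b = \frac{1}{5} \cdot 3 = \frac{3}{5} \approx 0.6$)
$f = \frac{3}{5} \approx 0.6$
$U{\left(O,S \right)} = 1 + O S$ ($U{\left(O,S \right)} = O S + 1 = 1 + O S$)
$E{\left(g,N \right)} = \frac{18 g}{5}$ ($E{\left(g,N \right)} = \left(3 + \frac{3}{5}\right) g = \frac{18 g}{5}$)
$U{\left(-4,5 \right)} \left(-5\right) E{\left(1,I{\left(-4 \right)} \right)} = \left(1 - 20\right) \left(-5\right) \frac{18}{5} \cdot 1 = \left(1 - 20\right) \left(-5\right) \frac{18}{5} = \left(-19\right) \left(-5\right) \frac{18}{5} = 95 \cdot \frac{18}{5} = 342$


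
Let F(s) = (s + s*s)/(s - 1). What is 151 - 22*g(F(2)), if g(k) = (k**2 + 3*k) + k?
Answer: -1169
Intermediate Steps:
F(s) = (s + s**2)/(-1 + s)
g(k) = k**2 + 4*k
151 - 22*g(F(2)) = 151 - 22*(2*(1 + 2)/(-1 + 2))*(4 + 2*(1 + 2)/(-1 + 2)) = 151 - 22*(2*3/1)*(4 + 2*3/1) = 151 - 22*(2*1*3)*(4 + 2*1*3) = 151 - 22*6*(4 + 6) = 151 - 22*6*10 = 151 - 22*60 = 151 - 1*1320 = 151 - 1320 = -1169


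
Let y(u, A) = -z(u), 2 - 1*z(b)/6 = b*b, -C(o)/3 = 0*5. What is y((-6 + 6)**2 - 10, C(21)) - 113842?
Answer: -113254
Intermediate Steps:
C(o) = 0 (C(o) = -0*5 = -3*0 = 0)
z(b) = 12 - 6*b**2 (z(b) = 12 - 6*b*b = 12 - 6*b**2)
y(u, A) = -12 + 6*u**2 (y(u, A) = -(12 - 6*u**2) = -12 + 6*u**2)
y((-6 + 6)**2 - 10, C(21)) - 113842 = (-12 + 6*((-6 + 6)**2 - 10)**2) - 113842 = (-12 + 6*(0**2 - 10)**2) - 113842 = (-12 + 6*(0 - 10)**2) - 113842 = (-12 + 6*(-10)**2) - 113842 = (-12 + 6*100) - 113842 = (-12 + 600) - 113842 = 588 - 113842 = -113254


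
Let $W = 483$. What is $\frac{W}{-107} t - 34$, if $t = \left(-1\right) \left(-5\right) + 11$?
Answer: $- \frac{11366}{107} \approx -106.22$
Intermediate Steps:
$t = 16$ ($t = 5 + 11 = 16$)
$\frac{W}{-107} t - 34 = \frac{483}{-107} \cdot 16 - 34 = 483 \left(- \frac{1}{107}\right) 16 - 34 = \left(- \frac{483}{107}\right) 16 - 34 = - \frac{7728}{107} - 34 = - \frac{11366}{107}$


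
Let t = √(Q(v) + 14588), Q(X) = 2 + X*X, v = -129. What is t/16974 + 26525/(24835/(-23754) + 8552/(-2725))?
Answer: -1716953966250/270819583 + √31231/16974 ≈ -6339.8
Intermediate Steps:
Q(X) = 2 + X²
t = √31231 (t = √((2 + (-129)²) + 14588) = √((2 + 16641) + 14588) = √(16643 + 14588) = √31231 ≈ 176.72)
t/16974 + 26525/(24835/(-23754) + 8552/(-2725)) = √31231/16974 + 26525/(24835/(-23754) + 8552/(-2725)) = √31231*(1/16974) + 26525/(24835*(-1/23754) + 8552*(-1/2725)) = √31231/16974 + 26525/(-24835/23754 - 8552/2725) = √31231/16974 + 26525/(-270819583/64729650) = √31231/16974 + 26525*(-64729650/270819583) = √31231/16974 - 1716953966250/270819583 = -1716953966250/270819583 + √31231/16974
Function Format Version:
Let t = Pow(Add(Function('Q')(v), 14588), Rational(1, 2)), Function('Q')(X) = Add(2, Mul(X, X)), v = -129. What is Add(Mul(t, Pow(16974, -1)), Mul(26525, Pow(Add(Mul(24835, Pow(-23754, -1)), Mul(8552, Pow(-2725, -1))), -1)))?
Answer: Add(Rational(-1716953966250, 270819583), Mul(Rational(1, 16974), Pow(31231, Rational(1, 2)))) ≈ -6339.8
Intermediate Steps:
Function('Q')(X) = Add(2, Pow(X, 2))
t = Pow(31231, Rational(1, 2)) (t = Pow(Add(Add(2, Pow(-129, 2)), 14588), Rational(1, 2)) = Pow(Add(Add(2, 16641), 14588), Rational(1, 2)) = Pow(Add(16643, 14588), Rational(1, 2)) = Pow(31231, Rational(1, 2)) ≈ 176.72)
Add(Mul(t, Pow(16974, -1)), Mul(26525, Pow(Add(Mul(24835, Pow(-23754, -1)), Mul(8552, Pow(-2725, -1))), -1))) = Add(Mul(Pow(31231, Rational(1, 2)), Pow(16974, -1)), Mul(26525, Pow(Add(Mul(24835, Pow(-23754, -1)), Mul(8552, Pow(-2725, -1))), -1))) = Add(Mul(Pow(31231, Rational(1, 2)), Rational(1, 16974)), Mul(26525, Pow(Add(Mul(24835, Rational(-1, 23754)), Mul(8552, Rational(-1, 2725))), -1))) = Add(Mul(Rational(1, 16974), Pow(31231, Rational(1, 2))), Mul(26525, Pow(Add(Rational(-24835, 23754), Rational(-8552, 2725)), -1))) = Add(Mul(Rational(1, 16974), Pow(31231, Rational(1, 2))), Mul(26525, Pow(Rational(-270819583, 64729650), -1))) = Add(Mul(Rational(1, 16974), Pow(31231, Rational(1, 2))), Mul(26525, Rational(-64729650, 270819583))) = Add(Mul(Rational(1, 16974), Pow(31231, Rational(1, 2))), Rational(-1716953966250, 270819583)) = Add(Rational(-1716953966250, 270819583), Mul(Rational(1, 16974), Pow(31231, Rational(1, 2))))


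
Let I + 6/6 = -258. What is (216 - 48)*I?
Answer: -43512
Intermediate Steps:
I = -259 (I = -1 - 258 = -259)
(216 - 48)*I = (216 - 48)*(-259) = 168*(-259) = -43512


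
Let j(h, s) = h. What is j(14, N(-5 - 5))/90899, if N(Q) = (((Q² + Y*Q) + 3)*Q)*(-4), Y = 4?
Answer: 14/90899 ≈ 0.00015402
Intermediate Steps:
N(Q) = -4*Q*(3 + Q² + 4*Q) (N(Q) = (((Q² + 4*Q) + 3)*Q)*(-4) = ((3 + Q² + 4*Q)*Q)*(-4) = (Q*(3 + Q² + 4*Q))*(-4) = -4*Q*(3 + Q² + 4*Q))
j(14, N(-5 - 5))/90899 = 14/90899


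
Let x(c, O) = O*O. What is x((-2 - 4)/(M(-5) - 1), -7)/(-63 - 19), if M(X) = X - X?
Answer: -49/82 ≈ -0.59756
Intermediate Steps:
M(X) = 0
x(c, O) = O**2
x((-2 - 4)/(M(-5) - 1), -7)/(-63 - 19) = (-7)**2/(-63 - 19) = 49/(-82) = -1/82*49 = -49/82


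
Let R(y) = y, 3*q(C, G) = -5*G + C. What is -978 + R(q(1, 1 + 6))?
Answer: -2968/3 ≈ -989.33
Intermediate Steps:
q(C, G) = -5*G/3 + C/3 (q(C, G) = (-5*G + C)/3 = (C - 5*G)/3 = -5*G/3 + C/3)
-978 + R(q(1, 1 + 6)) = -978 + (-5*(1 + 6)/3 + (1/3)*1) = -978 + (-5/3*7 + 1/3) = -978 + (-35/3 + 1/3) = -978 - 34/3 = -2968/3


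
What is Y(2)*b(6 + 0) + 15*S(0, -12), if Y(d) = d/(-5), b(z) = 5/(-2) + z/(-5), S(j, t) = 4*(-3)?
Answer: -4463/25 ≈ -178.52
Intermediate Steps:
S(j, t) = -12
b(z) = -5/2 - z/5 (b(z) = 5*(-½) + z*(-⅕) = -5/2 - z/5)
Y(d) = -d/5 (Y(d) = d*(-⅕) = -d/5)
Y(2)*b(6 + 0) + 15*S(0, -12) = (-⅕*2)*(-5/2 - (6 + 0)/5) + 15*(-12) = -2*(-5/2 - ⅕*6)/5 - 180 = -2*(-5/2 - 6/5)/5 - 180 = -⅖*(-37/10) - 180 = 37/25 - 180 = -4463/25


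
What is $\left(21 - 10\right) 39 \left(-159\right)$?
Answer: $-68211$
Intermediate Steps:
$\left(21 - 10\right) 39 \left(-159\right) = 11 \cdot 39 \left(-159\right) = 429 \left(-159\right) = -68211$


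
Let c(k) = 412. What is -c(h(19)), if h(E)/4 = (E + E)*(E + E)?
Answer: -412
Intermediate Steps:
h(E) = 16*E² (h(E) = 4*((E + E)*(E + E)) = 4*((2*E)*(2*E)) = 4*(4*E²) = 16*E²)
-c(h(19)) = -1*412 = -412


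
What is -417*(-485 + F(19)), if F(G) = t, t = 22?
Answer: 193071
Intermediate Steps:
F(G) = 22
-417*(-485 + F(19)) = -417*(-485 + 22) = -417*(-463) = 193071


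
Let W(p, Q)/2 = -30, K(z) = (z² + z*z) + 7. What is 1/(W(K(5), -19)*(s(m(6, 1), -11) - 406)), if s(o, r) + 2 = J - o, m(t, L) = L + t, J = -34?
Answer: 1/26940 ≈ 3.7120e-5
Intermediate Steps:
K(z) = 7 + 2*z² (K(z) = (z² + z²) + 7 = 2*z² + 7 = 7 + 2*z²)
s(o, r) = -36 - o (s(o, r) = -2 + (-34 - o) = -36 - o)
W(p, Q) = -60 (W(p, Q) = 2*(-30) = -60)
1/(W(K(5), -19)*(s(m(6, 1), -11) - 406)) = 1/(-60*((-36 - (1 + 6)) - 406)) = 1/(-60*((-36 - 1*7) - 406)) = 1/(-60*((-36 - 7) - 406)) = 1/(-60*(-43 - 406)) = 1/(-60*(-449)) = 1/26940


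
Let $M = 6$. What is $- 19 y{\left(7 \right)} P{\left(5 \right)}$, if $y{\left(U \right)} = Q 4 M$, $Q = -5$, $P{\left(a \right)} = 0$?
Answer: $0$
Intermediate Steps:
$y{\left(U \right)} = -120$ ($y{\left(U \right)} = \left(-5\right) 4 \cdot 6 = \left(-20\right) 6 = -120$)
$- 19 y{\left(7 \right)} P{\left(5 \right)} = \left(-19\right) \left(-120\right) 0 = 2280 \cdot 0 = 0$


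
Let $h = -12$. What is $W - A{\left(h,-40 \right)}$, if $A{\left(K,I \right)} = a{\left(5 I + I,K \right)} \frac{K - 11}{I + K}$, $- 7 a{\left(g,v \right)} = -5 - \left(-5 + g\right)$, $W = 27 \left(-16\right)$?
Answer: $- \frac{37932}{91} \approx -416.83$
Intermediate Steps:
$W = -432$
$a{\left(g,v \right)} = \frac{g}{7}$ ($a{\left(g,v \right)} = - \frac{-5 - \left(-5 + g\right)}{7} = - \frac{\left(-1\right) g}{7} = \frac{g}{7}$)
$A{\left(K,I \right)} = \frac{6 I \left(-11 + K\right)}{7 \left(I + K\right)}$ ($A{\left(K,I \right)} = \frac{5 I + I}{7} \frac{K - 11}{I + K} = \frac{6 I}{7} \frac{-11 + K}{I + K} = \frac{6 I \left(-11 + K\right)}{7 \left(I + K\right)}$)
$W - A{\left(h,-40 \right)} = -432 - \frac{6}{7} \left(-40\right) \frac{1}{-40 - 12} \left(-11 - 12\right) = -432 - \frac{6}{7} \left(-40\right) \frac{1}{-52} \left(-23\right) = -432 - \frac{6}{7} \left(-40\right) \left(- \frac{1}{52}\right) \left(-23\right) = -432 - - \frac{1380}{91} = -432 + \frac{1380}{91} = - \frac{37932}{91}$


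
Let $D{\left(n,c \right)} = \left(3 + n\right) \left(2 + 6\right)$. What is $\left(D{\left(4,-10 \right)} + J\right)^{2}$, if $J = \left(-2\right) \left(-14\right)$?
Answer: $7056$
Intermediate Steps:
$J = 28$
$D{\left(n,c \right)} = 24 + 8 n$ ($D{\left(n,c \right)} = \left(3 + n\right) 8 = 24 + 8 n$)
$\left(D{\left(4,-10 \right)} + J\right)^{2} = \left(\left(24 + 8 \cdot 4\right) + 28\right)^{2} = \left(\left(24 + 32\right) + 28\right)^{2} = \left(56 + 28\right)^{2} = 84^{2} = 7056$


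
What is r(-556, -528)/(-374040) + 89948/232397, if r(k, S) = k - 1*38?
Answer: 1876788541/4829209660 ≈ 0.38863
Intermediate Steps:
r(k, S) = -38 + k (r(k, S) = k - 38 = -38 + k)
r(-556, -528)/(-374040) + 89948/232397 = (-38 - 556)/(-374040) + 89948/232397 = -594*(-1/374040) + 89948*(1/232397) = 33/20780 + 89948/232397 = 1876788541/4829209660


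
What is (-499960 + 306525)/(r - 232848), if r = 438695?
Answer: -193435/205847 ≈ -0.93970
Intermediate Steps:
(-499960 + 306525)/(r - 232848) = (-499960 + 306525)/(438695 - 232848) = -193435/205847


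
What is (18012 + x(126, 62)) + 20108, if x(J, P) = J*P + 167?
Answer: 46099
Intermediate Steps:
x(J, P) = 167 + J*P
(18012 + x(126, 62)) + 20108 = (18012 + (167 + 126*62)) + 20108 = (18012 + (167 + 7812)) + 20108 = (18012 + 7979) + 20108 = 25991 + 20108 = 46099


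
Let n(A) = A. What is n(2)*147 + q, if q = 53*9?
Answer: 771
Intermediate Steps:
q = 477
n(2)*147 + q = 2*147 + 477 = 294 + 477 = 771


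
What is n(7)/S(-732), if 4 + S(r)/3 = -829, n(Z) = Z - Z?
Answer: 0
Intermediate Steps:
n(Z) = 0
S(r) = -2499 (S(r) = -12 + 3*(-829) = -12 - 2487 = -2499)
n(7)/S(-732) = 0/(-2499) = 0*(-1/2499) = 0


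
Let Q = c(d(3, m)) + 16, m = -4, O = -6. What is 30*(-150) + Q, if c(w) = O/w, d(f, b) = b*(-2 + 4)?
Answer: -17933/4 ≈ -4483.3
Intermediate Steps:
d(f, b) = 2*b (d(f, b) = b*2 = 2*b)
c(w) = -6/w
Q = 67/4 (Q = -6/(2*(-4)) + 16 = -6/(-8) + 16 = -6*(-⅛) + 16 = ¾ + 16 = 67/4 ≈ 16.750)
30*(-150) + Q = 30*(-150) + 67/4 = -4500 + 67/4 = -17933/4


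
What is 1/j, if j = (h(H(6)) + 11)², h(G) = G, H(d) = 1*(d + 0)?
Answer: 1/289 ≈ 0.0034602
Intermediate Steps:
H(d) = d (H(d) = 1*d = d)
j = 289 (j = (6 + 11)² = 17² = 289)
1/j = 1/289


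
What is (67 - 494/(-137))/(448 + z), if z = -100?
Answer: 9673/47676 ≈ 0.20289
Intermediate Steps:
(67 - 494/(-137))/(448 + z) = (67 - 494/(-137))/(448 - 100) = (67 - 494*(-1/137))/348 = (67 + 494/137)*(1/348) = (9673/137)*(1/348) = 9673/47676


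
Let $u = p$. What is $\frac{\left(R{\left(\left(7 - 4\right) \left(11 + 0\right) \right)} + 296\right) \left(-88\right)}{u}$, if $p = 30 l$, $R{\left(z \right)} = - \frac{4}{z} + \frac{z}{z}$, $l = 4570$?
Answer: $- \frac{19594}{102825} \approx -0.19056$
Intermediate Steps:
$R{\left(z \right)} = 1 - \frac{4}{z}$ ($R{\left(z \right)} = - \frac{4}{z} + 1 = 1 - \frac{4}{z}$)
$p = 137100$ ($p = 30 \cdot 4570 = 137100$)
$u = 137100$
$\frac{\left(R{\left(\left(7 - 4\right) \left(11 + 0\right) \right)} + 296\right) \left(-88\right)}{u} = \frac{\left(\frac{-4 + \left(7 - 4\right) \left(11 + 0\right)}{\left(7 - 4\right) \left(11 + 0\right)} + 296\right) \left(-88\right)}{137100} = \left(\frac{-4 + 3 \cdot 11}{3 \cdot 11} + 296\right) \left(-88\right) \frac{1}{137100} = \left(\frac{-4 + 33}{33} + 296\right) \left(-88\right) \frac{1}{137100} = \left(\frac{1}{33} \cdot 29 + 296\right) \left(-88\right) \frac{1}{137100} = \left(\frac{29}{33} + 296\right) \left(-88\right) \frac{1}{137100} = \frac{9797}{33} \left(-88\right) \frac{1}{137100} = \left(- \frac{78376}{3}\right) \frac{1}{137100} = - \frac{19594}{102825}$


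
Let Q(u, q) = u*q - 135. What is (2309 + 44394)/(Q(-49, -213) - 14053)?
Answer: -46703/3751 ≈ -12.451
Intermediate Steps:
Q(u, q) = -135 + q*u (Q(u, q) = q*u - 135 = -135 + q*u)
(2309 + 44394)/(Q(-49, -213) - 14053) = (2309 + 44394)/((-135 - 213*(-49)) - 14053) = 46703/((-135 + 10437) - 14053) = 46703/(10302 - 14053) = 46703/(-3751) = 46703*(-1/3751) = -46703/3751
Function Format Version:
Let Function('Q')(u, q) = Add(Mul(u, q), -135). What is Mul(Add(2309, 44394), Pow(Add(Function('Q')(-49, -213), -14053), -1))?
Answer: Rational(-46703, 3751) ≈ -12.451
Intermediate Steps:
Function('Q')(u, q) = Add(-135, Mul(q, u)) (Function('Q')(u, q) = Add(Mul(q, u), -135) = Add(-135, Mul(q, u)))
Mul(Add(2309, 44394), Pow(Add(Function('Q')(-49, -213), -14053), -1)) = Mul(Add(2309, 44394), Pow(Add(Add(-135, Mul(-213, -49)), -14053), -1)) = Mul(46703, Pow(Add(Add(-135, 10437), -14053), -1)) = Mul(46703, Pow(Add(10302, -14053), -1)) = Mul(46703, Pow(-3751, -1)) = Mul(46703, Rational(-1, 3751)) = Rational(-46703, 3751)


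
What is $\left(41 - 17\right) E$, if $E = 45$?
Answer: $1080$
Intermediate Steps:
$\left(41 - 17\right) E = \left(41 - 17\right) 45 = 24 \cdot 45 = 1080$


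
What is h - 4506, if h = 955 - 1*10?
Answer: -3561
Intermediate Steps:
h = 945 (h = 955 - 10 = 945)
h - 4506 = 945 - 4506 = -3561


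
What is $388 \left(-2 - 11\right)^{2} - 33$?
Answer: $65539$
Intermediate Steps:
$388 \left(-2 - 11\right)^{2} - 33 = 388 \left(-13\right)^{2} - 33 = 388 \cdot 169 - 33 = 65572 - 33 = 65539$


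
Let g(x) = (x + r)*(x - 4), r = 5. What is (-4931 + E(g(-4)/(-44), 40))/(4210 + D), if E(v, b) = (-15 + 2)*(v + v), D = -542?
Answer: -54293/40348 ≈ -1.3456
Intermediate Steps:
g(x) = (-4 + x)*(5 + x) (g(x) = (x + 5)*(x - 4) = (5 + x)*(-4 + x) = (-4 + x)*(5 + x))
E(v, b) = -26*v
(-4931 + E(g(-4)/(-44), 40))/(4210 + D) = (-4931 - 26*(-20 - 4 + (-4)**2)/(-44))/(4210 - 542) = (-4931 - 26*(-20 - 4 + 16)*(-1)/44)/3668 = (-4931 - (-208)*(-1)/44)*(1/3668) = (-4931 - 26*2/11)*(1/3668) = (-4931 - 52/11)*(1/3668) = -54293/11*1/3668 = -54293/40348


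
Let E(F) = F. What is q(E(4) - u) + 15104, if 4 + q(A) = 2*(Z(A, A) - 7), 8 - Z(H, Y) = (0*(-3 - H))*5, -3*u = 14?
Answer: 15102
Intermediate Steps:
u = -14/3 (u = -⅓*14 = -14/3 ≈ -4.6667)
Z(H, Y) = 8 (Z(H, Y) = 8 - 0*(-3 - H)*5 = 8 - 0*5 = 8 - 1*0 = 8 + 0 = 8)
q(A) = -2 (q(A) = -4 + 2*(8 - 7) = -4 + 2*1 = -4 + 2 = -2)
q(E(4) - u) + 15104 = -2 + 15104 = 15102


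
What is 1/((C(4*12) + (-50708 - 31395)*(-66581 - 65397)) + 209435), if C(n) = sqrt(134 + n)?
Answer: 10835999169/117418877990568690379 - sqrt(182)/117418877990568690379 ≈ 9.2285e-11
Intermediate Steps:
1/((C(4*12) + (-50708 - 31395)*(-66581 - 65397)) + 209435) = 1/((sqrt(134 + 4*12) + (-50708 - 31395)*(-66581 - 65397)) + 209435) = 1/((sqrt(134 + 48) - 82103*(-131978)) + 209435) = 1/((sqrt(182) + 10835789734) + 209435) = 1/((10835789734 + sqrt(182)) + 209435) = 1/(10835999169 + sqrt(182))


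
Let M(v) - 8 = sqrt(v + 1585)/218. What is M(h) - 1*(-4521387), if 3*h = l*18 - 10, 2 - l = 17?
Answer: 4521395 + 5*sqrt(537)/654 ≈ 4.5214e+6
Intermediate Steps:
l = -15 (l = 2 - 1*17 = 2 - 17 = -15)
h = -280/3 (h = (-15*18 - 10)/3 = (-270 - 10)/3 = (1/3)*(-280) = -280/3 ≈ -93.333)
M(v) = 8 + sqrt(1585 + v)/218 (M(v) = 8 + sqrt(v + 1585)/218 = 8 + sqrt(1585 + v)*(1/218) = 8 + sqrt(1585 + v)/218)
M(h) - 1*(-4521387) = (8 + sqrt(1585 - 280/3)/218) - 1*(-4521387) = (8 + sqrt(4475/3)/218) + 4521387 = (8 + (5*sqrt(537)/3)/218) + 4521387 = (8 + 5*sqrt(537)/654) + 4521387 = 4521395 + 5*sqrt(537)/654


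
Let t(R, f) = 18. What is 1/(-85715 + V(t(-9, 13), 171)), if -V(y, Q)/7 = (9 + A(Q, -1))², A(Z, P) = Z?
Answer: -1/312515 ≈ -3.1998e-6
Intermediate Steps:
V(y, Q) = -7*(9 + Q)²
1/(-85715 + V(t(-9, 13), 171)) = 1/(-85715 - 7*(9 + 171)²) = 1/(-85715 - 7*180²) = 1/(-85715 - 7*32400) = 1/(-85715 - 226800) = 1/(-312515) = -1/312515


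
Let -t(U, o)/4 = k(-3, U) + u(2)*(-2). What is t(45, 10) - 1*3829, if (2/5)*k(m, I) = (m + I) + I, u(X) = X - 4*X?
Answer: -4747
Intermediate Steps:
u(X) = -3*X
k(m, I) = 5*I + 5*m/2 (k(m, I) = 5*((m + I) + I)/2 = 5*((I + m) + I)/2 = 5*(m + 2*I)/2 = 5*I + 5*m/2)
t(U, o) = -18 - 20*U (t(U, o) = -4*((5*U + (5/2)*(-3)) - 3*2*(-2)) = -4*((5*U - 15/2) - 6*(-2)) = -4*((-15/2 + 5*U) + 12) = -4*(9/2 + 5*U) = -18 - 20*U)
t(45, 10) - 1*3829 = (-18 - 20*45) - 1*3829 = (-18 - 900) - 3829 = -918 - 3829 = -4747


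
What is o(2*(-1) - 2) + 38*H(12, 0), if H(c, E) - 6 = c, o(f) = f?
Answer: 680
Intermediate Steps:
H(c, E) = 6 + c
o(2*(-1) - 2) + 38*H(12, 0) = (2*(-1) - 2) + 38*(6 + 12) = (-2 - 2) + 38*18 = -4 + 684 = 680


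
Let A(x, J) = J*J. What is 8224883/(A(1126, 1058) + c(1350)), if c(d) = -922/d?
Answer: 5551796025/755570239 ≈ 7.3478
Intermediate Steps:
A(x, J) = J²
8224883/(A(1126, 1058) + c(1350)) = 8224883/(1058² - 922/1350) = 8224883/(1119364 - 922*1/1350) = 8224883/(1119364 - 461/675) = 8224883/(755570239/675) = 8224883*(675/755570239) = 5551796025/755570239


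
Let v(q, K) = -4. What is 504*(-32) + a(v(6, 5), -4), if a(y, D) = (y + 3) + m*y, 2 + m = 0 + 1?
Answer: -16125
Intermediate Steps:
m = -1 (m = -2 + (0 + 1) = -2 + 1 = -1)
a(y, D) = 3 (a(y, D) = (y + 3) - y = (3 + y) - y = 3)
504*(-32) + a(v(6, 5), -4) = 504*(-32) + 3 = -16128 + 3 = -16125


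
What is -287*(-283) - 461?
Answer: 80760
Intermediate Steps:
-287*(-283) - 461 = 81221 - 461 = 80760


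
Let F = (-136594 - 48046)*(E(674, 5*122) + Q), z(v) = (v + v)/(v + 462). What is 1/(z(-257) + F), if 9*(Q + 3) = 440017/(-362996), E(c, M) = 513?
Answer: -167431905/15762296365929274 ≈ -1.0622e-8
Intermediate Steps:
z(v) = 2*v/(462 + v) (z(v) = (2*v)/(462 + v) = 2*v/(462 + v))
Q = -10240909/3266964 (Q = -3 + (440017/(-362996))/9 = -3 + (440017*(-1/362996))/9 = -3 + (⅑)*(-440017/362996) = -3 - 440017/3266964 = -10240909/3266964 ≈ -3.1347)
F = -76889248517680/816741 (F = (-136594 - 48046)*(513 - 10240909/3266964) = -184640*1665711623/3266964 = -76889248517680/816741 ≈ -9.4142e+7)
1/(z(-257) + F) = 1/(2*(-257)/(462 - 257) - 76889248517680/816741) = 1/(2*(-257)/205 - 76889248517680/816741) = 1/(2*(-257)*(1/205) - 76889248517680/816741) = 1/(-514/205 - 76889248517680/816741) = 1/(-15762296365929274/167431905) = -167431905/15762296365929274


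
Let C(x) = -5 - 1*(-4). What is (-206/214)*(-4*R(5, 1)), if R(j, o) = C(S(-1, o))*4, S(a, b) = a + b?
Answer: -1648/107 ≈ -15.402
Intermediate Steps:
C(x) = -1 (C(x) = -5 + 4 = -1)
R(j, o) = -4 (R(j, o) = -1*4 = -4)
(-206/214)*(-4*R(5, 1)) = (-206/214)*(-4*(-4)) = -206*1/214*16 = -103/107*16 = -1648/107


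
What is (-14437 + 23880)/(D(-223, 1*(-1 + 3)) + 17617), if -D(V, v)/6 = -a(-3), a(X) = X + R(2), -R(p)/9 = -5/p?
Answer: 9443/17734 ≈ 0.53248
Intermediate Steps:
R(p) = 45/p (R(p) = -(-45)/p = 45/p)
a(X) = 45/2 + X (a(X) = X + 45/2 = 45/2 + X)
D(V, v) = 117 (D(V, v) = -(-6)*(45/2 - 3) = -(-6)*39/2 = -6*(-39/2) = 117)
(-14437 + 23880)/(D(-223, 1*(-1 + 3)) + 17617) = (-14437 + 23880)/(117 + 17617) = 9443/17734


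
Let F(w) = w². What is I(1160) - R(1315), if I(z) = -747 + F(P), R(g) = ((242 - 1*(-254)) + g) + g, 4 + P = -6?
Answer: -3773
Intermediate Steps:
P = -10 (P = -4 - 6 = -10)
R(g) = 496 + 2*g (R(g) = ((242 + 254) + g) + g = (496 + g) + g = 496 + 2*g)
I(z) = -647 (I(z) = -747 + (-10)² = -747 + 100 = -647)
I(1160) - R(1315) = -647 - (496 + 2*1315) = -647 - (496 + 2630) = -647 - 1*3126 = -647 - 3126 = -3773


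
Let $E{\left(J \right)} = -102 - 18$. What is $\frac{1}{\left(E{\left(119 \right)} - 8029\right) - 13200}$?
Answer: $- \frac{1}{21349} \approx -4.6841 \cdot 10^{-5}$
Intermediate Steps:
$E{\left(J \right)} = -120$ ($E{\left(J \right)} = -102 - 18 = -120$)
$\frac{1}{\left(E{\left(119 \right)} - 8029\right) - 13200} = \frac{1}{\left(-120 - 8029\right) - 13200} = \frac{1}{-8149 - 13200} = \frac{1}{-21349} = - \frac{1}{21349}$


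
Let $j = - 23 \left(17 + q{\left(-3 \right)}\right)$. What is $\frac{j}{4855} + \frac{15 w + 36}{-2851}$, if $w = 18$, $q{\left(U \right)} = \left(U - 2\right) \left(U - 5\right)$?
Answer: $- \frac{5223291}{13841605} \approx -0.37736$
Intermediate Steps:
$q{\left(U \right)} = \left(-5 + U\right) \left(-2 + U\right)$ ($q{\left(U \right)} = \left(-2 + U\right) \left(-5 + U\right) = \left(-5 + U\right) \left(-2 + U\right)$)
$j = -1311$ ($j = - 23 \left(17 + \left(10 + \left(-3\right)^{2} - -21\right)\right) = - 23 \left(17 + \left(10 + 9 + 21\right)\right) = - 23 \left(17 + 40\right) = \left(-23\right) 57 = -1311$)
$\frac{j}{4855} + \frac{15 w + 36}{-2851} = - \frac{1311}{4855} + \frac{15 \cdot 18 + 36}{-2851} = \left(-1311\right) \frac{1}{4855} + \left(270 + 36\right) \left(- \frac{1}{2851}\right) = - \frac{1311}{4855} + 306 \left(- \frac{1}{2851}\right) = - \frac{1311}{4855} - \frac{306}{2851} = - \frac{5223291}{13841605}$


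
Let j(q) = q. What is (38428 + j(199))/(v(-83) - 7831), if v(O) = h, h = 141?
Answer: -38627/7690 ≈ -5.0230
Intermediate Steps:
v(O) = 141
(38428 + j(199))/(v(-83) - 7831) = (38428 + 199)/(141 - 7831) = 38627/(-7690) = 38627*(-1/7690) = -38627/7690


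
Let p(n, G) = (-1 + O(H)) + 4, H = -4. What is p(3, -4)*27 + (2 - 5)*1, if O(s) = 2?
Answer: 132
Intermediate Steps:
p(n, G) = 5 (p(n, G) = (-1 + 2) + 4 = 1 + 4 = 5)
p(3, -4)*27 + (2 - 5)*1 = 5*27 + (2 - 5)*1 = 135 - 3*1 = 135 - 3 = 132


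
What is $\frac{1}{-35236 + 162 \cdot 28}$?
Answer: $- \frac{1}{30700} \approx -3.2573 \cdot 10^{-5}$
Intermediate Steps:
$\frac{1}{-35236 + 162 \cdot 28} = \frac{1}{-35236 + 4536} = \frac{1}{-30700} = - \frac{1}{30700}$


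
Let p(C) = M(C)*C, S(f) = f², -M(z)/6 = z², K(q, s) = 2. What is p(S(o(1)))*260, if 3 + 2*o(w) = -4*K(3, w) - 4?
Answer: -2221171875/8 ≈ -2.7765e+8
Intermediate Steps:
M(z) = -6*z²
o(w) = -15/2 (o(w) = -3/2 + (-4*2 - 4)/2 = -3/2 + (-8 - 4)/2 = -3/2 + (½)*(-12) = -3/2 - 6 = -15/2)
p(C) = -6*C³ (p(C) = (-6*C²)*C = -6*C³)
p(S(o(1)))*260 = -6*((-15/2)²)³*260 = -6*(225/4)³*260 = -6*11390625/64*260 = -34171875/32*260 = -2221171875/8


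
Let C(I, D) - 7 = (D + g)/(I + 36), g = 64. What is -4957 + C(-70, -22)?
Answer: -84171/17 ≈ -4951.2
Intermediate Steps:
C(I, D) = 7 + (64 + D)/(36 + I) (C(I, D) = 7 + (D + 64)/(I + 36) = 7 + (64 + D)/(36 + I))
-4957 + C(-70, -22) = -4957 + (316 - 22 + 7*(-70))/(36 - 70) = -4957 + (316 - 22 - 490)/(-34) = -4957 - 1/34*(-196) = -4957 + 98/17 = -84171/17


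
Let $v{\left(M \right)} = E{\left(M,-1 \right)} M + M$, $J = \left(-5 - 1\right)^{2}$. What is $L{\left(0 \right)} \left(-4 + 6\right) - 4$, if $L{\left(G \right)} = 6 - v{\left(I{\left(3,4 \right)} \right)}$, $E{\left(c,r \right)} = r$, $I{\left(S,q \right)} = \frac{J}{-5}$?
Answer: $8$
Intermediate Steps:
$J = 36$ ($J = \left(-6\right)^{2} = 36$)
$I{\left(S,q \right)} = - \frac{36}{5}$ ($I{\left(S,q \right)} = \frac{36}{-5} = 36 \left(- \frac{1}{5}\right) = - \frac{36}{5}$)
$v{\left(M \right)} = 0$ ($v{\left(M \right)} = - M + M = 0$)
$L{\left(G \right)} = 6$ ($L{\left(G \right)} = 6 - 0 = 6 + 0 = 6$)
$L{\left(0 \right)} \left(-4 + 6\right) - 4 = 6 \left(-4 + 6\right) - 4 = 6 \cdot 2 - 4 = 12 - 4 = 8$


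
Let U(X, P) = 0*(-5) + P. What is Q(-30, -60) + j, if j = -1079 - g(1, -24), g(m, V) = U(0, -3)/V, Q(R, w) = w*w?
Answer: 20167/8 ≈ 2520.9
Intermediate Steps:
Q(R, w) = w²
U(X, P) = P (U(X, P) = 0 + P = P)
g(m, V) = -3/V
j = -8633/8 (j = -1079 - (-3)/(-24) = -1079 - (-3)*(-1)/24 = -1079 - 1*⅛ = -1079 - ⅛ = -8633/8 ≈ -1079.1)
Q(-30, -60) + j = (-60)² - 8633/8 = 3600 - 8633/8 = 20167/8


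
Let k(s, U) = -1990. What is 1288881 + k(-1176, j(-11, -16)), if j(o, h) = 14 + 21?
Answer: 1286891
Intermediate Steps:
j(o, h) = 35
1288881 + k(-1176, j(-11, -16)) = 1288881 - 1990 = 1286891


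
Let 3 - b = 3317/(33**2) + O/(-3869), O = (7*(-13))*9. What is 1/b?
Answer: -4213341/1085341 ≈ -3.8820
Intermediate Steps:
O = -819 (O = -91*9 = -819)
b = -1085341/4213341 (b = 3 - (3317/(33**2) - 819/(-3869)) = 3 - (3317/1089 - 819*(-1/3869)) = 3 - (3317*(1/1089) + 819/3869) = 3 - (3317/1089 + 819/3869) = 3 - 1*13725364/4213341 = 3 - 13725364/4213341 = -1085341/4213341 ≈ -0.25760)
1/b = 1/(-1085341/4213341) = -4213341/1085341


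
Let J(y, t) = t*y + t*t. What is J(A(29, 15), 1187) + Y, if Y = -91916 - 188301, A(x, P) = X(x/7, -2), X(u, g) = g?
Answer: 1126378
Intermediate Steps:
A(x, P) = -2
J(y, t) = t² + t*y (J(y, t) = t*y + t² = t² + t*y)
Y = -280217
J(A(29, 15), 1187) + Y = 1187*(1187 - 2) - 280217 = 1187*1185 - 280217 = 1406595 - 280217 = 1126378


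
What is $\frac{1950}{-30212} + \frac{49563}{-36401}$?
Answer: $- \frac{60322281}{42297962} \approx -1.4261$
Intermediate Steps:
$\frac{1950}{-30212} + \frac{49563}{-36401} = 1950 \left(- \frac{1}{30212}\right) + 49563 \left(- \frac{1}{36401}\right) = - \frac{75}{1162} - \frac{49563}{36401} = - \frac{60322281}{42297962}$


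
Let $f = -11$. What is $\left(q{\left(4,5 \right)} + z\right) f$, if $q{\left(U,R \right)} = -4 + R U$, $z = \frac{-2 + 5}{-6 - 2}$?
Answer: $- \frac{1375}{8} \approx -171.88$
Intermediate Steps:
$z = - \frac{3}{8}$ ($z = \frac{3}{-8} = 3 \left(- \frac{1}{8}\right) = - \frac{3}{8} \approx -0.375$)
$\left(q{\left(4,5 \right)} + z\right) f = \left(\left(-4 + 5 \cdot 4\right) - \frac{3}{8}\right) \left(-11\right) = \left(\left(-4 + 20\right) - \frac{3}{8}\right) \left(-11\right) = \left(16 - \frac{3}{8}\right) \left(-11\right) = \frac{125}{8} \left(-11\right) = - \frac{1375}{8}$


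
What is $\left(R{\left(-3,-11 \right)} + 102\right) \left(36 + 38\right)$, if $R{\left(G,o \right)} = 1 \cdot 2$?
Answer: $7696$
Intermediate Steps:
$R{\left(G,o \right)} = 2$
$\left(R{\left(-3,-11 \right)} + 102\right) \left(36 + 38\right) = \left(2 + 102\right) \left(36 + 38\right) = 104 \cdot 74 = 7696$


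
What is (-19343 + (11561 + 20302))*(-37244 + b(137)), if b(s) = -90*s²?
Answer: -21615204080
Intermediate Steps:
(-19343 + (11561 + 20302))*(-37244 + b(137)) = (-19343 + (11561 + 20302))*(-37244 - 90*137²) = (-19343 + 31863)*(-37244 - 90*18769) = 12520*(-37244 - 1689210) = 12520*(-1726454) = -21615204080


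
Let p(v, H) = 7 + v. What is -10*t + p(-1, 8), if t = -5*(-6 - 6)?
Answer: -594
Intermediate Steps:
t = 60 (t = -5*(-12) = 60)
-10*t + p(-1, 8) = -10*60 + (7 - 1) = -600 + 6 = -594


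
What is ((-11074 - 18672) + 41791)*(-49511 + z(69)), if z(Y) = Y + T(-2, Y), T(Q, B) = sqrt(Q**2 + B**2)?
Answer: -595528890 + 12045*sqrt(4765) ≈ -5.9470e+8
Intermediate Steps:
T(Q, B) = sqrt(B**2 + Q**2)
z(Y) = Y + sqrt(4 + Y**2) (z(Y) = Y + sqrt(Y**2 + (-2)**2) = Y + sqrt(Y**2 + 4) = Y + sqrt(4 + Y**2))
((-11074 - 18672) + 41791)*(-49511 + z(69)) = ((-11074 - 18672) + 41791)*(-49511 + (69 + sqrt(4 + 69**2))) = (-29746 + 41791)*(-49511 + (69 + sqrt(4 + 4761))) = 12045*(-49511 + (69 + sqrt(4765))) = 12045*(-49442 + sqrt(4765)) = -595528890 + 12045*sqrt(4765)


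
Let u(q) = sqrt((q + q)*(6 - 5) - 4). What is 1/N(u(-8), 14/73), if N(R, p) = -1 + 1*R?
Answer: -I/(I + 2*sqrt(5)) ≈ -0.047619 - 0.21296*I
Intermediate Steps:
u(q) = sqrt(-4 + 2*q) (u(q) = sqrt((2*q)*1 - 4) = sqrt(2*q - 4) = sqrt(-4 + 2*q))
N(R, p) = -1 + R
1/N(u(-8), 14/73) = 1/(-1 + sqrt(-4 + 2*(-8))) = 1/(-1 + sqrt(-4 - 16)) = 1/(-1 + sqrt(-20)) = 1/(-1 + 2*I*sqrt(5))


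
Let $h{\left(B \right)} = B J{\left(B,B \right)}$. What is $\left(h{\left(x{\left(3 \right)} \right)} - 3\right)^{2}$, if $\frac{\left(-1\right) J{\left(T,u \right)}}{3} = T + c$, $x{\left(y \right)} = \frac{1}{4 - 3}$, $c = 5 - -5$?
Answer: $1296$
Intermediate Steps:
$c = 10$ ($c = 5 + 5 = 10$)
$x{\left(y \right)} = 1$ ($x{\left(y \right)} = 1^{-1} = 1$)
$J{\left(T,u \right)} = -30 - 3 T$ ($J{\left(T,u \right)} = - 3 \left(T + 10\right) = - 3 \left(10 + T\right) = -30 - 3 T$)
$h{\left(B \right)} = B \left(-30 - 3 B\right)$
$\left(h{\left(x{\left(3 \right)} \right)} - 3\right)^{2} = \left(\left(-3\right) 1 \left(10 + 1\right) - 3\right)^{2} = \left(\left(-3\right) 1 \cdot 11 - 3\right)^{2} = \left(-33 - 3\right)^{2} = \left(-36\right)^{2} = 1296$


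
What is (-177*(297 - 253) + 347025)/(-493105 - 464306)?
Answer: -37693/106379 ≈ -0.35433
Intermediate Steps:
(-177*(297 - 253) + 347025)/(-493105 - 464306) = (-177*44 + 347025)/(-957411) = (-7788 + 347025)*(-1/957411) = 339237*(-1/957411) = -37693/106379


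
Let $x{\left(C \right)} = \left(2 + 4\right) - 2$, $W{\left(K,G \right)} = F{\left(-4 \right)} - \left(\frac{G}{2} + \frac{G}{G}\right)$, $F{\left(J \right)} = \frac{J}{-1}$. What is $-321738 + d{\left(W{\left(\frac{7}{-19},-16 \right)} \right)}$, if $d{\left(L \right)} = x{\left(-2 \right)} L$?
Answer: $-321694$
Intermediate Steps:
$F{\left(J \right)} = - J$ ($F{\left(J \right)} = J \left(-1\right) = - J$)
$W{\left(K,G \right)} = 3 - \frac{G}{2}$ ($W{\left(K,G \right)} = \left(-1\right) \left(-4\right) - \left(\frac{G}{2} + \frac{G}{G}\right) = 4 - \left(G \frac{1}{2} + 1\right) = 4 - \left(\frac{G}{2} + 1\right) = 4 - \left(1 + \frac{G}{2}\right) = 3 - \frac{G}{2}$)
$x{\left(C \right)} = 4$ ($x{\left(C \right)} = 6 - 2 = 4$)
$d{\left(L \right)} = 4 L$
$-321738 + d{\left(W{\left(\frac{7}{-19},-16 \right)} \right)} = -321738 + 4 \left(3 - -8\right) = -321738 + 4 \left(3 + 8\right) = -321738 + 4 \cdot 11 = -321738 + 44 = -321694$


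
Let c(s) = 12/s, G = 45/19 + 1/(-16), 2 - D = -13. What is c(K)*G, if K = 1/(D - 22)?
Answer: -14721/76 ≈ -193.70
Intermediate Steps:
D = 15 (D = 2 - 1*(-13) = 2 + 13 = 15)
K = -⅐ (K = 1/(15 - 22) = 1/(-7) = -⅐ ≈ -0.14286)
G = 701/304 (G = 45*(1/19) + 1*(-1/16) = 45/19 - 1/16 = 701/304 ≈ 2.3059)
c(K)*G = (12/(-⅐))*(701/304) = (12*(-7))*(701/304) = -84*701/304 = -14721/76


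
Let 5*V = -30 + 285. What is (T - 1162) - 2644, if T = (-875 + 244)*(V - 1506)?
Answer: 914299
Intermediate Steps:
V = 51 (V = (-30 + 285)/5 = (1/5)*255 = 51)
T = 918105 (T = (-875 + 244)*(51 - 1506) = -631*(-1455) = 918105)
(T - 1162) - 2644 = (918105 - 1162) - 2644 = 916943 - 2644 = 914299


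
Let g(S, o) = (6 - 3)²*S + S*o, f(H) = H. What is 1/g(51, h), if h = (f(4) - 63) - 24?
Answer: -1/3774 ≈ -0.00026497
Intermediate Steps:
h = -83 (h = (4 - 63) - 24 = -59 - 24 = -83)
g(S, o) = 9*S + S*o (g(S, o) = 3²*S + S*o = 9*S + S*o)
1/g(51, h) = 1/(51*(9 - 83)) = 1/(51*(-74)) = 1/(-3774) = -1/3774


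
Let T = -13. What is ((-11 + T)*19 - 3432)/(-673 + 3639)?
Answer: -1944/1483 ≈ -1.3109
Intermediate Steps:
((-11 + T)*19 - 3432)/(-673 + 3639) = ((-11 - 13)*19 - 3432)/(-673 + 3639) = (-24*19 - 3432)/2966 = (-456 - 3432)*(1/2966) = -3888*1/2966 = -1944/1483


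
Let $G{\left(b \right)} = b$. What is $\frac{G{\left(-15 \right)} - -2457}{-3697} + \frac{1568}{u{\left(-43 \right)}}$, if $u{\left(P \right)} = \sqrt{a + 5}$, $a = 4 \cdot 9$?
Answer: $- \frac{2442}{3697} + \frac{1568 \sqrt{41}}{41} \approx 244.22$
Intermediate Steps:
$a = 36$
$u{\left(P \right)} = \sqrt{41}$ ($u{\left(P \right)} = \sqrt{36 + 5} = \sqrt{41}$)
$\frac{G{\left(-15 \right)} - -2457}{-3697} + \frac{1568}{u{\left(-43 \right)}} = \frac{-15 - -2457}{-3697} + \frac{1568}{\sqrt{41}} = \left(-15 + 2457\right) \left(- \frac{1}{3697}\right) + 1568 \frac{\sqrt{41}}{41} = 2442 \left(- \frac{1}{3697}\right) + \frac{1568 \sqrt{41}}{41} = - \frac{2442}{3697} + \frac{1568 \sqrt{41}}{41}$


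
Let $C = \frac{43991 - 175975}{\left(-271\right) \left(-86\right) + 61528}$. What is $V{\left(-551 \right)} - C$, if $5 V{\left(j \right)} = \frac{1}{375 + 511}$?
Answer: $\frac{292386977}{187907310} \approx 1.556$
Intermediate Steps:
$V{\left(j \right)} = \frac{1}{4430}$ ($V{\left(j \right)} = \frac{1}{5 \left(375 + 511\right)} = \frac{1}{5 \cdot 886} = \frac{1}{5} \cdot \frac{1}{886} = \frac{1}{4430}$)
$C = - \frac{65992}{42417}$ ($C = - \frac{131984}{23306 + 61528} = - \frac{131984}{84834} = \left(-131984\right) \frac{1}{84834} = - \frac{65992}{42417} \approx -1.5558$)
$V{\left(-551 \right)} - C = \frac{1}{4430} - - \frac{65992}{42417} = \frac{1}{4430} + \frac{65992}{42417} = \frac{292386977}{187907310}$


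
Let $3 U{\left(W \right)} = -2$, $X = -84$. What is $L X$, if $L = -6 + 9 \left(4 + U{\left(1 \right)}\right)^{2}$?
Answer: $-7896$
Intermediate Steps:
$U{\left(W \right)} = - \frac{2}{3}$ ($U{\left(W \right)} = \frac{1}{3} \left(-2\right) = - \frac{2}{3}$)
$L = 94$ ($L = -6 + 9 \left(4 - \frac{2}{3}\right)^{2} = -6 + 9 \left(\frac{10}{3}\right)^{2} = -6 + 9 \cdot \frac{100}{9} = -6 + 100 = 94$)
$L X = 94 \left(-84\right) = -7896$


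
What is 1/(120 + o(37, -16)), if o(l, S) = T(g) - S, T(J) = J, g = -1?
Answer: 1/135 ≈ 0.0074074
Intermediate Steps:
o(l, S) = -1 - S
1/(120 + o(37, -16)) = 1/(120 + (-1 - 1*(-16))) = 1/(120 + (-1 + 16)) = 1/(120 + 15) = 1/135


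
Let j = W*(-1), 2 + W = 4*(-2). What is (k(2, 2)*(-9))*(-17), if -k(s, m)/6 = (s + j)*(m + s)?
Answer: -44064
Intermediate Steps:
W = -10 (W = -2 + 4*(-2) = -2 - 8 = -10)
j = 10 (j = -10*(-1) = 10)
k(s, m) = -6*(10 + s)*(m + s) (k(s, m) = -6*(s + 10)*(m + s) = -6*(10 + s)*(m + s))
(k(2, 2)*(-9))*(-17) = ((-60*2 - 60*2 - 6*2**2 - 6*2*2)*(-9))*(-17) = ((-120 - 120 - 6*4 - 24)*(-9))*(-17) = ((-120 - 120 - 24 - 24)*(-9))*(-17) = -288*(-9)*(-17) = 2592*(-17) = -44064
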